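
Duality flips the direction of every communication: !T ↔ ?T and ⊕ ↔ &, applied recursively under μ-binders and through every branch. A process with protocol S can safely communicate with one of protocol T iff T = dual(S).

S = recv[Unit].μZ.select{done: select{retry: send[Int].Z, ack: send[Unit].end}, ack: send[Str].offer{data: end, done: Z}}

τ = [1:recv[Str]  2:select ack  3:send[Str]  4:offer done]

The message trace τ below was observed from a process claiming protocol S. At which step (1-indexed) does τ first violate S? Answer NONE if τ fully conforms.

1

@1 got recv[Str], protocol expects recv[Unit]  ✗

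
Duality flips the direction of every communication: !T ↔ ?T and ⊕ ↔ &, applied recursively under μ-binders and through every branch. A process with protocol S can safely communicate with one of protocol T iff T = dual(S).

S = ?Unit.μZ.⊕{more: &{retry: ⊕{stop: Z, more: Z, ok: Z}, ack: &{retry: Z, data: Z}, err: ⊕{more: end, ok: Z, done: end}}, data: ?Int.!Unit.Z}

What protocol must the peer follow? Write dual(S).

!Unit.μZ.&{more: ⊕{retry: &{stop: Z, more: Z, ok: Z}, ack: ⊕{retry: Z, data: Z}, err: &{more: end, ok: Z, done: end}}, data: !Int.?Unit.Z}

?Unit ↦ !Unit
  μZ ↦ μZ  (rec unchanged)
    ⊕{more,data} ↦ &{more,data}  (internal→external)
      [more]
        &{retry,ack,err} ↦ ⊕{retry,ack,err}  (offer→select)
          [retry]
            ⊕{stop,more,ok} ↦ &{stop,more,ok}  (internal→external)
              [stop]
                Z self-dual
              [more]
                Z self-dual
              [ok]
                Z self-dual
          [ack]
            &{retry,data} ↦ ⊕{retry,data}  (offer→select)
              [retry]
                Z self-dual
              [data]
                Z self-dual
          [err]
            ⊕{more,ok,done} ↦ &{more,ok,done}  (internal→external)
              [more]
                end self-dual
              [ok]
                Z self-dual
              [done]
                end self-dual
      [data]
        ?Int ↦ !Int
          !Unit ↦ ?Unit
            Z self-dual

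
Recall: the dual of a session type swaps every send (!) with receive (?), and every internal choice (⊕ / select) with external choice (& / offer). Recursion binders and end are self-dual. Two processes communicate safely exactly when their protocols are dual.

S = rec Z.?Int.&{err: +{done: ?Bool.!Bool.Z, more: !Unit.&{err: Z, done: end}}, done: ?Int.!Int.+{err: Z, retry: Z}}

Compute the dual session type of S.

rec Z.!Int.+{err: &{done: !Bool.?Bool.Z, more: ?Unit.+{err: Z, done: end}}, done: !Int.?Int.&{err: Z, retry: Z}}

rec Z = rec Z  (rec unchanged)
  ?Int = !Int
    &{err,done} = +{err,done}  (offer→select)
      • err:
        +{done,more} = &{done,more}  (internal→external)
          • done:
            ?Bool = !Bool
              !Bool = ?Bool
                dual(Z) = Z
          • more:
            !Unit = ?Unit
              &{err,done} = +{err,done}  (offer→select)
                • err:
                  dual(Z) = Z
                • done:
                  dual(end) = end
      • done:
        ?Int = !Int
          !Int = ?Int
            +{err,retry} = &{err,retry}  (internal→external)
              • err:
                dual(Z) = Z
              • retry:
                dual(Z) = Z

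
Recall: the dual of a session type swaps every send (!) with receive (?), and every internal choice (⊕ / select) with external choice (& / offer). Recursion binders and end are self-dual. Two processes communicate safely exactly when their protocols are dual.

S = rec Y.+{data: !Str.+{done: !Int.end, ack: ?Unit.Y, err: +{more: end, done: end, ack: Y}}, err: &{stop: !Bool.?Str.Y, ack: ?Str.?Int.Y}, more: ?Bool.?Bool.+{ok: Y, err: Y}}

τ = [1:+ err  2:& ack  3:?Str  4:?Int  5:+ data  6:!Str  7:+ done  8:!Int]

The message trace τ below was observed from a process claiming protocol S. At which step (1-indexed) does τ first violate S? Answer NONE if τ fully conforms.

[1] + err  ✓  residual = &{stop: !Bool.?Str.rec Y.…, ack: ?Str.?Int.rec Y.…}
[2] & ack  ✓  residual = ?Str.?Int.rec Y.…
[3] ?Str  ✓  residual = ?Int.rec Y.…
[4] ?Int  ✓  residual = rec Y.…
[5] + data  ✓  residual = !Str.+{done: !Int.end, ack: ?Unit.rec Y.…, err: +{more: end, done: end, ack: rec Y.…}}
[6] !Str  ✓  residual = +{done: !Int.end, ack: ?Unit.rec Y.…, err: +{more: end, done: end, ack: rec Y.…}}
[7] + done  ✓  residual = !Int.end
[8] !Int  ✓  residual = end
trace exhausted — no violation

NONE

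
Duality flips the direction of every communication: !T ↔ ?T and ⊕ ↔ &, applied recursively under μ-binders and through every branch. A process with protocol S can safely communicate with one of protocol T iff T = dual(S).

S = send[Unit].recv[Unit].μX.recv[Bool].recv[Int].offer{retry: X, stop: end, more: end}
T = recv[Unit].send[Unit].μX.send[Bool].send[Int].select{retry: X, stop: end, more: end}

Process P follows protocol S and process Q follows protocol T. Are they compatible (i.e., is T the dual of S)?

send[Unit] | recv[Unit]  match
  recv[Unit] | send[Unit]  match
    μX | μX  match (μ self-dual)
      recv[Bool] | send[Bool]  match
        recv[Int] | send[Int]  match
          offer{retry,stop,more} | select{retry,stop,more}  match label sets agree
            case retry:
              X | X  match
            case stop:
              end | end  match
            case more:
              end | end  match

YES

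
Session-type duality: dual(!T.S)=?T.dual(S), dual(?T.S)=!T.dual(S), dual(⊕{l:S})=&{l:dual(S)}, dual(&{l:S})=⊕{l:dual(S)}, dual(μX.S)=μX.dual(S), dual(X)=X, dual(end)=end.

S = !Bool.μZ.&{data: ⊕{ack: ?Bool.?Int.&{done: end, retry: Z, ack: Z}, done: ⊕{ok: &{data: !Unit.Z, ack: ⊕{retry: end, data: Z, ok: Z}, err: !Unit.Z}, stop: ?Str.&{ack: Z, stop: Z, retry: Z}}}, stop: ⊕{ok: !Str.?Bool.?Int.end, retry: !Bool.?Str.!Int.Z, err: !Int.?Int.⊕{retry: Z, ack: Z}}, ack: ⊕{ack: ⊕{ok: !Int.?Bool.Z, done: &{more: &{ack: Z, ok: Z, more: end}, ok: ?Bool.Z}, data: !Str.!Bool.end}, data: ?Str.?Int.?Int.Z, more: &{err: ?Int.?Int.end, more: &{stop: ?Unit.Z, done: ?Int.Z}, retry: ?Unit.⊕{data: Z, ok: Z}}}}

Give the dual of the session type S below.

?Bool.μZ.⊕{data: &{ack: !Bool.!Int.⊕{done: end, retry: Z, ack: Z}, done: &{ok: ⊕{data: ?Unit.Z, ack: &{retry: end, data: Z, ok: Z}, err: ?Unit.Z}, stop: !Str.⊕{ack: Z, stop: Z, retry: Z}}}, stop: &{ok: ?Str.!Bool.!Int.end, retry: ?Bool.!Str.?Int.Z, err: ?Int.!Int.&{retry: Z, ack: Z}}, ack: &{ack: &{ok: ?Int.!Bool.Z, done: ⊕{more: ⊕{ack: Z, ok: Z, more: end}, ok: !Bool.Z}, data: ?Str.?Bool.end}, data: !Str.!Int.!Int.Z, more: ⊕{err: !Int.!Int.end, more: ⊕{stop: !Unit.Z, done: !Int.Z}, retry: !Unit.&{data: Z, ok: Z}}}}

!Bool ↦ ?Bool
  μZ ↦ μZ  (rec unchanged)
    &{data,stop,ack} ↦ ⊕{data,stop,ack}  (&→⊕)
      • data:
        ⊕{ack,done} ↦ &{ack,done}  (select→offer)
          • ack:
            ?Bool ↦ !Bool
              ?Int ↦ !Int
                &{done,retry,ack} ↦ ⊕{done,retry,ack}  (&→⊕)
                  • done:
                    end ↦ end
                  • retry:
                    Z ↦ Z
                  • ack:
                    Z ↦ Z
          • done:
            ⊕{ok,stop} ↦ &{ok,stop}  (select→offer)
              • ok:
                &{data,ack,err} ↦ ⊕{data,ack,err}  (&→⊕)
                  • data:
                    !Unit ↦ ?Unit
                      Z ↦ Z
                  • ack:
                    ⊕{retry,data,ok} ↦ &{retry,data,ok}  (select→offer)
                      • retry:
                        end ↦ end
                      • data:
                        Z ↦ Z
                      • ok:
                        Z ↦ Z
                  • err:
                    !Unit ↦ ?Unit
                      Z ↦ Z
              • stop:
                ?Str ↦ !Str
                  &{ack,stop,retry} ↦ ⊕{ack,stop,retry}  (&→⊕)
                    • ack:
                      Z ↦ Z
                    • stop:
                      Z ↦ Z
                    • retry:
                      Z ↦ Z
      • stop:
        ⊕{ok,retry,err} ↦ &{ok,retry,err}  (select→offer)
          • ok:
            !Str ↦ ?Str
              ?Bool ↦ !Bool
                ?Int ↦ !Int
                  end ↦ end
          • retry:
            !Bool ↦ ?Bool
              ?Str ↦ !Str
                !Int ↦ ?Int
                  Z ↦ Z
          • err:
            !Int ↦ ?Int
              ?Int ↦ !Int
                ⊕{retry,ack} ↦ &{retry,ack}  (select→offer)
                  • retry:
                    Z ↦ Z
                  • ack:
                    Z ↦ Z
      • ack:
        ⊕{ack,data,more} ↦ &{ack,data,more}  (select→offer)
          • ack:
            ⊕{ok,done,data} ↦ &{ok,done,data}  (select→offer)
              • ok:
                !Int ↦ ?Int
                  ?Bool ↦ !Bool
                    Z ↦ Z
              • done:
                &{more,ok} ↦ ⊕{more,ok}  (&→⊕)
                  • more:
                    &{ack,ok,more} ↦ ⊕{ack,ok,more}  (&→⊕)
                      • ack:
                        Z ↦ Z
                      • ok:
                        Z ↦ Z
                      • more:
                        end ↦ end
                  • ok:
                    ?Bool ↦ !Bool
                      Z ↦ Z
              • data:
                !Str ↦ ?Str
                  !Bool ↦ ?Bool
                    end ↦ end
          • data:
            ?Str ↦ !Str
              ?Int ↦ !Int
                ?Int ↦ !Int
                  Z ↦ Z
          • more:
            &{err,more,retry} ↦ ⊕{err,more,retry}  (&→⊕)
              • err:
                ?Int ↦ !Int
                  ?Int ↦ !Int
                    end ↦ end
              • more:
                &{stop,done} ↦ ⊕{stop,done}  (&→⊕)
                  • stop:
                    ?Unit ↦ !Unit
                      Z ↦ Z
                  • done:
                    ?Int ↦ !Int
                      Z ↦ Z
              • retry:
                ?Unit ↦ !Unit
                  ⊕{data,ok} ↦ &{data,ok}  (select→offer)
                    • data:
                      Z ↦ Z
                    • ok:
                      Z ↦ Z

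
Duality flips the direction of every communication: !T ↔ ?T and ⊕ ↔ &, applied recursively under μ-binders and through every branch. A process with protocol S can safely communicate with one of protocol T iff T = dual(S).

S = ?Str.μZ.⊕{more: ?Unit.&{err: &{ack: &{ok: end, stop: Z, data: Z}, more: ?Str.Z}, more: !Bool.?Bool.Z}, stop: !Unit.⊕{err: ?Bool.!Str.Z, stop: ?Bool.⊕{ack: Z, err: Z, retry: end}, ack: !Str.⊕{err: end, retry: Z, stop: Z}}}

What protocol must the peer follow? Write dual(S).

!Str.μZ.&{more: !Unit.⊕{err: ⊕{ack: ⊕{ok: end, stop: Z, data: Z}, more: !Str.Z}, more: ?Bool.!Bool.Z}, stop: ?Unit.&{err: !Bool.?Str.Z, stop: !Bool.&{ack: Z, err: Z, retry: end}, ack: ?Str.&{err: end, retry: Z, stop: Z}}}

?Str → !Str
  μZ → μZ  (binder kept)
    ⊕{more,stop} → &{more,stop}  (⊕→&)
      case more:
        ?Unit → !Unit
          &{err,more} → ⊕{err,more}  (external→internal)
            case err:
              &{ack,more} → ⊕{ack,more}  (external→internal)
                case ack:
                  &{ok,stop,data} → ⊕{ok,stop,data}  (external→internal)
                    case ok:
                      end self-dual
                    case stop:
                      Z self-dual
                    case data:
                      Z self-dual
                case more:
                  ?Str → !Str
                    Z self-dual
            case more:
              !Bool → ?Bool
                ?Bool → !Bool
                  Z self-dual
      case stop:
        !Unit → ?Unit
          ⊕{err,stop,ack} → &{err,stop,ack}  (⊕→&)
            case err:
              ?Bool → !Bool
                !Str → ?Str
                  Z self-dual
            case stop:
              ?Bool → !Bool
                ⊕{ack,err,retry} → &{ack,err,retry}  (⊕→&)
                  case ack:
                    Z self-dual
                  case err:
                    Z self-dual
                  case retry:
                    end self-dual
            case ack:
              !Str → ?Str
                ⊕{err,retry,stop} → &{err,retry,stop}  (⊕→&)
                  case err:
                    end self-dual
                  case retry:
                    Z self-dual
                  case stop:
                    Z self-dual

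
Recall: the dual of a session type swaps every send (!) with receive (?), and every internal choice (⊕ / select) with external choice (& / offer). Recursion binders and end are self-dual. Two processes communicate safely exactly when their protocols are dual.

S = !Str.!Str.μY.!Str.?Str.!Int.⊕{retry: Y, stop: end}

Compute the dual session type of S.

?Str.?Str.μY.?Str.!Str.?Int.&{retry: Y, stop: end}

!Str = ?Str
  !Str = ?Str
    μY = μY  (binder kept)
      !Str = ?Str
        ?Str = !Str
          !Int = ?Int
            ⊕{retry,stop} = &{retry,stop}  (internal→external)
              • retry:
                dual(Y) = Y
              • stop:
                dual(end) = end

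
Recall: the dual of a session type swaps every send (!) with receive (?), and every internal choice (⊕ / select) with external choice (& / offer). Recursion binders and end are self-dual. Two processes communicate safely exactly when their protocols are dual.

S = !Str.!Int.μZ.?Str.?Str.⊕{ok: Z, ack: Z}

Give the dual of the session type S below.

!Str ↦ ?Str
  !Int ↦ ?Int
    μZ ↦ μZ  (μ self-dual)
      ?Str ↦ !Str
        ?Str ↦ !Str
          ⊕{ok,ack} ↦ &{ok,ack}  (select→offer)
            case ok:
              Z ↦ Z
            case ack:
              Z ↦ Z

?Str.?Int.μZ.!Str.!Str.&{ok: Z, ack: Z}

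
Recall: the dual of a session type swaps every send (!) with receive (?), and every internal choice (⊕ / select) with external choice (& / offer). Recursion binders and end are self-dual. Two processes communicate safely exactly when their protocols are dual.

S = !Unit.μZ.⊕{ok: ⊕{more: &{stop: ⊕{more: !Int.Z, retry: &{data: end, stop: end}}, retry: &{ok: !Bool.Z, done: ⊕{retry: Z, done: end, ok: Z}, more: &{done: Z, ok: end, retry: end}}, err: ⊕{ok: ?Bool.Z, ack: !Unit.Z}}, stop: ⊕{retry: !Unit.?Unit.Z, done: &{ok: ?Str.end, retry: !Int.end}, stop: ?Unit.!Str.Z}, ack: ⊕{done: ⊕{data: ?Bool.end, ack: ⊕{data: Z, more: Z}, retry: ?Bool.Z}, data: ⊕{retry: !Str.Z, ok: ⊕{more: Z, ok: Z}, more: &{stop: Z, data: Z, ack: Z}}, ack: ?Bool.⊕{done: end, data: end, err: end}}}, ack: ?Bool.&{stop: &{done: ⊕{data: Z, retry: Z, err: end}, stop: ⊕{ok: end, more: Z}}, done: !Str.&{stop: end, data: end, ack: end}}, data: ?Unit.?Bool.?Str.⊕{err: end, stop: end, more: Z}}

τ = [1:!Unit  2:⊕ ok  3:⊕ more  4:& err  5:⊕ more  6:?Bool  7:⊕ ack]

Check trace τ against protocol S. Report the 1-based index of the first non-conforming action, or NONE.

[1] !Unit  match  now at μZ.…
[2] ⊕ ok  match  now at ⊕{more: &{stop: ⊕{more: !Int.μZ.…, retry: &{data: end, stop: end}}, retry: &{ok: !Bool.μZ.…, done: ⊕{retry: μZ.…, done: end, ok: μZ.…}, more: &{done: μZ.…, ok: end, retry: end}}, err: ⊕{ok: ?Bool.μZ.…, ack: !Unit.μZ.…}}, stop: ⊕{retry: !Unit.?Unit.μZ.…, done: &{ok: ?Str.end, retry: !Int.end}, stop: ?Unit.!Str.μZ.…}, ack: ⊕{done: ⊕{data: ?Bool.end, ack: ⊕{data: μZ.…, more: μZ.…}, retry: ?Bool.μZ.…}, data: ⊕{retry: !Str.μZ.…, ok: ⊕{more: μZ.…, ok: μZ.…}, more: &{stop: μZ.…, data: μZ.…, ack: μZ.…}}, ack: ?Bool.⊕{done: end, data: end, err: end}}}
[3] ⊕ more  match  now at &{stop: ⊕{more: !Int.μZ.…, retry: &{data: end, stop: end}}, retry: &{ok: !Bool.μZ.…, done: ⊕{retry: μZ.…, done: end, ok: μZ.…}, more: &{done: μZ.…, ok: end, retry: end}}, err: ⊕{ok: ?Bool.μZ.…, ack: !Unit.μZ.…}}
[4] & err  match  now at ⊕{ok: ?Bool.μZ.…, ack: !Unit.μZ.…}
[5] got ⊕ more, protocol expects ⊕ ok or ⊕ ack  ✗

5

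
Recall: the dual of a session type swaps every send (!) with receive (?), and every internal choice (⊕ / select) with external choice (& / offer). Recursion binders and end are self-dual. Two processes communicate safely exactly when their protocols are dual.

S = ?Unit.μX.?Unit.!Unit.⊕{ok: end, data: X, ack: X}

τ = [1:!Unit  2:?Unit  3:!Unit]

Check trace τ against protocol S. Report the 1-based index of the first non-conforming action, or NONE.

1

[1] got !Unit, protocol expects ?Unit  ✗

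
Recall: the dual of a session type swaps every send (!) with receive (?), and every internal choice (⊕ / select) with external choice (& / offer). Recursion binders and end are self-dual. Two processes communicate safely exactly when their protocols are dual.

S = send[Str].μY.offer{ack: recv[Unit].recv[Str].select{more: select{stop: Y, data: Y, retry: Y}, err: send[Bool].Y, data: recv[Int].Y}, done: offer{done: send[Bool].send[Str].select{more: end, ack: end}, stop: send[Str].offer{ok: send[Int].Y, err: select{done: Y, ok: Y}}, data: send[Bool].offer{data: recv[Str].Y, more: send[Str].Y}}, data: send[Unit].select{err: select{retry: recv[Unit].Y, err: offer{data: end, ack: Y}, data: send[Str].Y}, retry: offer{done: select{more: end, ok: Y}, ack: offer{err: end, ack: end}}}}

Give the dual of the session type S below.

send[Str] = recv[Str]
  μY = μY  (rec unchanged)
    offer{ack,done,data} = select{ack,done,data}  (&→⊕)
      case ack:
        recv[Unit] = send[Unit]
          recv[Str] = send[Str]
            select{more,err,data} = offer{more,err,data}  (internal→external)
              case more:
                select{stop,data,retry} = offer{stop,data,retry}  (internal→external)
                  case stop:
                    Y ↦ Y
                  case data:
                    Y ↦ Y
                  case retry:
                    Y ↦ Y
              case err:
                send[Bool] = recv[Bool]
                  Y ↦ Y
              case data:
                recv[Int] = send[Int]
                  Y ↦ Y
      case done:
        offer{done,stop,data} = select{done,stop,data}  (&→⊕)
          case done:
            send[Bool] = recv[Bool]
              send[Str] = recv[Str]
                select{more,ack} = offer{more,ack}  (internal→external)
                  case more:
                    end ↦ end
                  case ack:
                    end ↦ end
          case stop:
            send[Str] = recv[Str]
              offer{ok,err} = select{ok,err}  (&→⊕)
                case ok:
                  send[Int] = recv[Int]
                    Y ↦ Y
                case err:
                  select{done,ok} = offer{done,ok}  (internal→external)
                    case done:
                      Y ↦ Y
                    case ok:
                      Y ↦ Y
          case data:
            send[Bool] = recv[Bool]
              offer{data,more} = select{data,more}  (&→⊕)
                case data:
                  recv[Str] = send[Str]
                    Y ↦ Y
                case more:
                  send[Str] = recv[Str]
                    Y ↦ Y
      case data:
        send[Unit] = recv[Unit]
          select{err,retry} = offer{err,retry}  (internal→external)
            case err:
              select{retry,err,data} = offer{retry,err,data}  (internal→external)
                case retry:
                  recv[Unit] = send[Unit]
                    Y ↦ Y
                case err:
                  offer{data,ack} = select{data,ack}  (&→⊕)
                    case data:
                      end ↦ end
                    case ack:
                      Y ↦ Y
                case data:
                  send[Str] = recv[Str]
                    Y ↦ Y
            case retry:
              offer{done,ack} = select{done,ack}  (&→⊕)
                case done:
                  select{more,ok} = offer{more,ok}  (internal→external)
                    case more:
                      end ↦ end
                    case ok:
                      Y ↦ Y
                case ack:
                  offer{err,ack} = select{err,ack}  (&→⊕)
                    case err:
                      end ↦ end
                    case ack:
                      end ↦ end

recv[Str].μY.select{ack: send[Unit].send[Str].offer{more: offer{stop: Y, data: Y, retry: Y}, err: recv[Bool].Y, data: send[Int].Y}, done: select{done: recv[Bool].recv[Str].offer{more: end, ack: end}, stop: recv[Str].select{ok: recv[Int].Y, err: offer{done: Y, ok: Y}}, data: recv[Bool].select{data: send[Str].Y, more: recv[Str].Y}}, data: recv[Unit].offer{err: offer{retry: send[Unit].Y, err: select{data: end, ack: Y}, data: recv[Str].Y}, retry: select{done: offer{more: end, ok: Y}, ack: select{err: end, ack: end}}}}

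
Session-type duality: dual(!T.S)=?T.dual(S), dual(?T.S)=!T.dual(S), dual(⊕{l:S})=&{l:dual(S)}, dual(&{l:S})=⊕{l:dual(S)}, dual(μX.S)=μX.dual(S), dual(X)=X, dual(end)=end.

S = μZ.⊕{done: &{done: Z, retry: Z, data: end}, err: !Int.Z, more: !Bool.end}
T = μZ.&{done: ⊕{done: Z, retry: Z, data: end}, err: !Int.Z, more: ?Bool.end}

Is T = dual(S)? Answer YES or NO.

μZ | μZ  ✓ (μ self-dual)
  ⊕{done,err,more} | &{done,err,more}  ✓ labels match
    [done]
      &{done,retry,data} | ⊕{done,retry,data}  ✓ labels match
        [done]
          Z | Z  ✓
        [retry]
          Z | Z  ✓
        [data]
          end | end  ✓
    [err]
      !Int | !Int  ✗ same direction on both sides — not dual

NO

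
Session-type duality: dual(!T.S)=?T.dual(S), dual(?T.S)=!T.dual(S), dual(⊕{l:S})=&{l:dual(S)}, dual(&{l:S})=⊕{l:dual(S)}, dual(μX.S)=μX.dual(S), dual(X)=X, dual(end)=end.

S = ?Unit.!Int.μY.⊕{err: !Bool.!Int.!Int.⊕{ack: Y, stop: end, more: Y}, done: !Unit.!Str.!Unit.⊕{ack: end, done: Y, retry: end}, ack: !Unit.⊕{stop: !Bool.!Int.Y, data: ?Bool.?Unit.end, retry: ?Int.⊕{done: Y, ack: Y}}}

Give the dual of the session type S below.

!Unit.?Int.μY.&{err: ?Bool.?Int.?Int.&{ack: Y, stop: end, more: Y}, done: ?Unit.?Str.?Unit.&{ack: end, done: Y, retry: end}, ack: ?Unit.&{stop: ?Bool.?Int.Y, data: !Bool.!Unit.end, retry: !Int.&{done: Y, ack: Y}}}

?Unit ↦ !Unit
  !Int ↦ ?Int
    μY ↦ μY  (rec unchanged)
      ⊕{err,done,ack} ↦ &{err,done,ack}  (select→offer)
        [err]
          !Bool ↦ ?Bool
            !Int ↦ ?Int
              !Int ↦ ?Int
                ⊕{ack,stop,more} ↦ &{ack,stop,more}  (select→offer)
                  [ack]
                    Y ↦ Y
                  [stop]
                    end ↦ end
                  [more]
                    Y ↦ Y
        [done]
          !Unit ↦ ?Unit
            !Str ↦ ?Str
              !Unit ↦ ?Unit
                ⊕{ack,done,retry} ↦ &{ack,done,retry}  (select→offer)
                  [ack]
                    end ↦ end
                  [done]
                    Y ↦ Y
                  [retry]
                    end ↦ end
        [ack]
          !Unit ↦ ?Unit
            ⊕{stop,data,retry} ↦ &{stop,data,retry}  (select→offer)
              [stop]
                !Bool ↦ ?Bool
                  !Int ↦ ?Int
                    Y ↦ Y
              [data]
                ?Bool ↦ !Bool
                  ?Unit ↦ !Unit
                    end ↦ end
              [retry]
                ?Int ↦ !Int
                  ⊕{done,ack} ↦ &{done,ack}  (select→offer)
                    [done]
                      Y ↦ Y
                    [ack]
                      Y ↦ Y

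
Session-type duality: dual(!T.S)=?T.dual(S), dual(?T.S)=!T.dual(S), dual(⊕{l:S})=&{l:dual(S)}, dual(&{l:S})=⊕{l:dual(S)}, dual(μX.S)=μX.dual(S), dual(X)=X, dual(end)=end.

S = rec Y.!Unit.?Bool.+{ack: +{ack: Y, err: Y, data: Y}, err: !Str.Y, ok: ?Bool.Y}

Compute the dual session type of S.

rec Y = rec Y  (μ self-dual)
  !Unit = ?Unit
    ?Bool = !Bool
      +{ack,err,ok} = &{ack,err,ok}  (select→offer)
        • ack:
          +{ack,err,data} = &{ack,err,data}  (select→offer)
            • ack:
              dual(Y) = Y
            • err:
              dual(Y) = Y
            • data:
              dual(Y) = Y
        • err:
          !Str = ?Str
            dual(Y) = Y
        • ok:
          ?Bool = !Bool
            dual(Y) = Y

rec Y.?Unit.!Bool.&{ack: &{ack: Y, err: Y, data: Y}, err: ?Str.Y, ok: !Bool.Y}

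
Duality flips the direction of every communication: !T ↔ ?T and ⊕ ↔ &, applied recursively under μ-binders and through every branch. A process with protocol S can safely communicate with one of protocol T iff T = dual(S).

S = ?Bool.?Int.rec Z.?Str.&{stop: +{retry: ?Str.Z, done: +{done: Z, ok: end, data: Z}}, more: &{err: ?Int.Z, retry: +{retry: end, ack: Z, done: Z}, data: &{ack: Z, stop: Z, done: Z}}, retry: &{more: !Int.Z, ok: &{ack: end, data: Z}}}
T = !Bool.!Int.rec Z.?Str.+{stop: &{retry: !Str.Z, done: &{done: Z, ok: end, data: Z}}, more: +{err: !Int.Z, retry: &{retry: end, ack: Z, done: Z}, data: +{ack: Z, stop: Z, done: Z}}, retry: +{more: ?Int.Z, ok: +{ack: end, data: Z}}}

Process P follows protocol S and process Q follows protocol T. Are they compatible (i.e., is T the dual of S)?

?Bool | !Bool  match
  ?Int | !Int  match
    rec Z | rec Z  match (rec unchanged)
      ?Str | ?Str  ✗ same direction on both sides — not dual

NO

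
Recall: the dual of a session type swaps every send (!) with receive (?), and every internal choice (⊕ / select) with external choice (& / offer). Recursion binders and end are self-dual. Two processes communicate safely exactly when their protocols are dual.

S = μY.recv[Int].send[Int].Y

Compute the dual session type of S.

μY = μY  (rec unchanged)
  recv[Int] = send[Int]
    send[Int] = recv[Int]
      dual(Y) = Y

μY.send[Int].recv[Int].Y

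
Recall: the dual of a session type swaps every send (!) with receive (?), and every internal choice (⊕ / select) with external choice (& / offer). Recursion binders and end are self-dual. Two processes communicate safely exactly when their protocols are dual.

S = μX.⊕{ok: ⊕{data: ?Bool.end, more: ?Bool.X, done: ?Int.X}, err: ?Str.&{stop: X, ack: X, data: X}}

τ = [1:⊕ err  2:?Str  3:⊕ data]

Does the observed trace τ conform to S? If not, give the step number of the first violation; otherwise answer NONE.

@1 ⊕ err  ok  state: ?Str.&{stop: μX.…, ack: μX.…, data: μX.…}
@2 ?Str  ok  state: &{stop: μX.…, ack: μX.…, data: μX.…}
@3 got ⊕ data, protocol expects & stop or & ack or & data  ✗

3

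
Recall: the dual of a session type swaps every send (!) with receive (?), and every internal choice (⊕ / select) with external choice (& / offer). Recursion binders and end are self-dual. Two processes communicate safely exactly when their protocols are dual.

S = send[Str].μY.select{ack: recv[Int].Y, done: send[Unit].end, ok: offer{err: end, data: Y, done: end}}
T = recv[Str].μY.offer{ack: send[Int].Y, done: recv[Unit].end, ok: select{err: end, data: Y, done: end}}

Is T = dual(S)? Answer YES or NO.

YES

send[Str] | recv[Str]  match
  μY | μY  match (μ self-dual)
    select{ack,done,ok} | offer{ack,done,ok}  match label sets agree
      case ack:
        recv[Int] | send[Int]  match
          Y | Y  match
      case done:
        send[Unit] | recv[Unit]  match
          end | end  match
      case ok:
        offer{err,data,done} | select{err,data,done}  match label sets agree
          case err:
            end | end  match
          case data:
            Y | Y  match
          case done:
            end | end  match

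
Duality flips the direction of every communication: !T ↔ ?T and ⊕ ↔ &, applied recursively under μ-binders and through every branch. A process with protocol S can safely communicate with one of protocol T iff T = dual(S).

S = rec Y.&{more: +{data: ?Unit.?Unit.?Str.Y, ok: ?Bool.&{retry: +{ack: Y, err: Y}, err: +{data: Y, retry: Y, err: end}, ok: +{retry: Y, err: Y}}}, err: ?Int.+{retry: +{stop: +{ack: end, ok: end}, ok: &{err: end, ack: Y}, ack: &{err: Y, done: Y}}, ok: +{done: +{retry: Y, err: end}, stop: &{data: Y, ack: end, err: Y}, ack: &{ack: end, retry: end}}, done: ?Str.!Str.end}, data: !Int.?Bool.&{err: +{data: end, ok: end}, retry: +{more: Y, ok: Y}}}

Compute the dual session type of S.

rec Y.+{more: &{data: !Unit.!Unit.!Str.Y, ok: !Bool.+{retry: &{ack: Y, err: Y}, err: &{data: Y, retry: Y, err: end}, ok: &{retry: Y, err: Y}}}, err: !Int.&{retry: &{stop: &{ack: end, ok: end}, ok: +{err: end, ack: Y}, ack: +{err: Y, done: Y}}, ok: &{done: &{retry: Y, err: end}, stop: +{data: Y, ack: end, err: Y}, ack: +{ack: end, retry: end}}, done: !Str.?Str.end}, data: ?Int.!Bool.+{err: &{data: end, ok: end}, retry: &{more: Y, ok: Y}}}

rec Y → rec Y  (μ self-dual)
  &{more,err,data} → +{more,err,data}  (&→⊕)
    • more:
      +{data,ok} → &{data,ok}  (⊕→&)
        • data:
          ?Unit → !Unit
            ?Unit → !Unit
              ?Str → !Str
                Y ↦ Y
        • ok:
          ?Bool → !Bool
            &{retry,err,ok} → +{retry,err,ok}  (&→⊕)
              • retry:
                +{ack,err} → &{ack,err}  (⊕→&)
                  • ack:
                    Y ↦ Y
                  • err:
                    Y ↦ Y
              • err:
                +{data,retry,err} → &{data,retry,err}  (⊕→&)
                  • data:
                    Y ↦ Y
                  • retry:
                    Y ↦ Y
                  • err:
                    end ↦ end
              • ok:
                +{retry,err} → &{retry,err}  (⊕→&)
                  • retry:
                    Y ↦ Y
                  • err:
                    Y ↦ Y
    • err:
      ?Int → !Int
        +{retry,ok,done} → &{retry,ok,done}  (⊕→&)
          • retry:
            +{stop,ok,ack} → &{stop,ok,ack}  (⊕→&)
              • stop:
                +{ack,ok} → &{ack,ok}  (⊕→&)
                  • ack:
                    end ↦ end
                  • ok:
                    end ↦ end
              • ok:
                &{err,ack} → +{err,ack}  (&→⊕)
                  • err:
                    end ↦ end
                  • ack:
                    Y ↦ Y
              • ack:
                &{err,done} → +{err,done}  (&→⊕)
                  • err:
                    Y ↦ Y
                  • done:
                    Y ↦ Y
          • ok:
            +{done,stop,ack} → &{done,stop,ack}  (⊕→&)
              • done:
                +{retry,err} → &{retry,err}  (⊕→&)
                  • retry:
                    Y ↦ Y
                  • err:
                    end ↦ end
              • stop:
                &{data,ack,err} → +{data,ack,err}  (&→⊕)
                  • data:
                    Y ↦ Y
                  • ack:
                    end ↦ end
                  • err:
                    Y ↦ Y
              • ack:
                &{ack,retry} → +{ack,retry}  (&→⊕)
                  • ack:
                    end ↦ end
                  • retry:
                    end ↦ end
          • done:
            ?Str → !Str
              !Str → ?Str
                end ↦ end
    • data:
      !Int → ?Int
        ?Bool → !Bool
          &{err,retry} → +{err,retry}  (&→⊕)
            • err:
              +{data,ok} → &{data,ok}  (⊕→&)
                • data:
                  end ↦ end
                • ok:
                  end ↦ end
            • retry:
              +{more,ok} → &{more,ok}  (⊕→&)
                • more:
                  Y ↦ Y
                • ok:
                  Y ↦ Y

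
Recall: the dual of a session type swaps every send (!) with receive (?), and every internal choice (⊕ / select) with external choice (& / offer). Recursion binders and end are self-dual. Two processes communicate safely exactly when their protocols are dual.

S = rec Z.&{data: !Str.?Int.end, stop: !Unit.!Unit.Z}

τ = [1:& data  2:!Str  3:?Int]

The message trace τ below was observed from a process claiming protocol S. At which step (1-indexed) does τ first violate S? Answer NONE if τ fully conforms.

NONE

step 1: & data  ok  residual = !Str.?Int.end
step 2: !Str  ok  residual = ?Int.end
step 3: ?Int  ok  residual = end
all 3 steps conform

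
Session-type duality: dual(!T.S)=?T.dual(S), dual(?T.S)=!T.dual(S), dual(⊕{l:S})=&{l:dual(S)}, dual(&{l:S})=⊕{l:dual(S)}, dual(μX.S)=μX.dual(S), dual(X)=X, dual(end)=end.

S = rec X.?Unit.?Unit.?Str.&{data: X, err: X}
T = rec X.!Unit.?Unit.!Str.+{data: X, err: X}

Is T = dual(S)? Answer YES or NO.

rec X | rec X  match (rec unchanged)
  ?Unit | !Unit  match
    ?Unit | ?Unit  ✗ same direction on both sides — not dual

NO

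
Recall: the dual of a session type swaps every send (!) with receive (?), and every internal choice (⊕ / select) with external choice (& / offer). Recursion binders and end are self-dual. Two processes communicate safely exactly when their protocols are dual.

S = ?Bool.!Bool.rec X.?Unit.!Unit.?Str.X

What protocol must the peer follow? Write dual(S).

!Bool.?Bool.rec X.!Unit.?Unit.!Str.X

?Bool = !Bool
  !Bool = ?Bool
    rec X = rec X  (μ self-dual)
      ?Unit = !Unit
        !Unit = ?Unit
          ?Str = !Str
            X ↦ X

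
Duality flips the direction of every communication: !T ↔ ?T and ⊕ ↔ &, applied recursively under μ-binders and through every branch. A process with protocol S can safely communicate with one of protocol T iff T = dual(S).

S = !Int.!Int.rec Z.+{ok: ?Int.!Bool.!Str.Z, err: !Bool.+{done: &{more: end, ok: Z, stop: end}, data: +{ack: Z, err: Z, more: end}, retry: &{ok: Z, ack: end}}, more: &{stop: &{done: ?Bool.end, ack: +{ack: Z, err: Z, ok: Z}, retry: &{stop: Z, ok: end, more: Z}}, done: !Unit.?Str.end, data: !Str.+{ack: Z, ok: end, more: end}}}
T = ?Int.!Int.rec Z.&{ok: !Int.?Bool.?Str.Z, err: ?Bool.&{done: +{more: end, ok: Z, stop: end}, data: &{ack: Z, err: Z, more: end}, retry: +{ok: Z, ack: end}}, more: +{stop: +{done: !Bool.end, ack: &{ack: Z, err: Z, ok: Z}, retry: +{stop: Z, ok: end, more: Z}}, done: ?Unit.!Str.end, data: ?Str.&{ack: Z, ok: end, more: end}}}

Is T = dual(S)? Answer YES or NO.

NO

!Int ‖ ?Int  ok
  !Int ‖ !Int  ✗ same direction on both sides — not dual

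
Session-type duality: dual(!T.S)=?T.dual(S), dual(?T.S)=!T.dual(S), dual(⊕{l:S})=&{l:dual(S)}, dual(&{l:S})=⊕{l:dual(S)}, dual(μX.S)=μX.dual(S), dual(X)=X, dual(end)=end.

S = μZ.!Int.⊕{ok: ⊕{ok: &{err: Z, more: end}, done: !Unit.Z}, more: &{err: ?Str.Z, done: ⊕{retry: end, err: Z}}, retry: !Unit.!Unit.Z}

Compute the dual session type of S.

μZ → μZ  (μ self-dual)
  !Int → ?Int
    ⊕{ok,more,retry} → &{ok,more,retry}  (internal→external)
      • ok:
        ⊕{ok,done} → &{ok,done}  (internal→external)
          • ok:
            &{err,more} → ⊕{err,more}  (external→internal)
              • err:
                dual(Z) = Z
              • more:
                dual(end) = end
          • done:
            !Unit → ?Unit
              dual(Z) = Z
      • more:
        &{err,done} → ⊕{err,done}  (external→internal)
          • err:
            ?Str → !Str
              dual(Z) = Z
          • done:
            ⊕{retry,err} → &{retry,err}  (internal→external)
              • retry:
                dual(end) = end
              • err:
                dual(Z) = Z
      • retry:
        !Unit → ?Unit
          !Unit → ?Unit
            dual(Z) = Z

μZ.?Int.&{ok: &{ok: ⊕{err: Z, more: end}, done: ?Unit.Z}, more: ⊕{err: !Str.Z, done: &{retry: end, err: Z}}, retry: ?Unit.?Unit.Z}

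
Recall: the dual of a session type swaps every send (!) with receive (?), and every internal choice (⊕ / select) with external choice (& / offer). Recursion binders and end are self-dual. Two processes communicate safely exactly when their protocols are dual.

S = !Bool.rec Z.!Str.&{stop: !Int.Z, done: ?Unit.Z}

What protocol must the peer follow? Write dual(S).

!Bool = ?Bool
  rec Z = rec Z  (binder kept)
    !Str = ?Str
      &{stop,done} = +{stop,done}  (external→internal)
        [stop]
          !Int = ?Int
            Z self-dual
        [done]
          ?Unit = !Unit
            Z self-dual

?Bool.rec Z.?Str.+{stop: ?Int.Z, done: !Unit.Z}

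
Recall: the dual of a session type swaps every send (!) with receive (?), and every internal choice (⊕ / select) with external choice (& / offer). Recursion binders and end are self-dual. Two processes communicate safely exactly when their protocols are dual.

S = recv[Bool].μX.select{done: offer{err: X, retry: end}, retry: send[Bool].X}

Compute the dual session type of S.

recv[Bool] → send[Bool]
  μX → μX  (μ self-dual)
    select{done,retry} → offer{done,retry}  (select→offer)
      • done:
        offer{err,retry} → select{err,retry}  (&→⊕)
          • err:
            dual(X) = X
          • retry:
            dual(end) = end
      • retry:
        send[Bool] → recv[Bool]
          dual(X) = X

send[Bool].μX.offer{done: select{err: X, retry: end}, retry: recv[Bool].X}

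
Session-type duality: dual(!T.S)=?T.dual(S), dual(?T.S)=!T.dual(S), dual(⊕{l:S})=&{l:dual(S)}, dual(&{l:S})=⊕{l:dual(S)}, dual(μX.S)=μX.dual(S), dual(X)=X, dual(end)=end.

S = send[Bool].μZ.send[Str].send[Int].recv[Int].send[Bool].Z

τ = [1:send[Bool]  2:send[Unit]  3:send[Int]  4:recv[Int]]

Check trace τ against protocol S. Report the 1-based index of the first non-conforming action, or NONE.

2

step 1: send[Bool]  match  now at μZ.…
step 2: got send[Unit], protocol expects send[Str]  ✗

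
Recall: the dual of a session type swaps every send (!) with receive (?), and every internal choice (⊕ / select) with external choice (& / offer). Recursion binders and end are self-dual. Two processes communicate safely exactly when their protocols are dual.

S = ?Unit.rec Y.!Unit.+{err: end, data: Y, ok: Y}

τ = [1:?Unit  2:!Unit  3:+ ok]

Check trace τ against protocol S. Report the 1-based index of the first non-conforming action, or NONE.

NONE

[1] ?Unit  match  cont: rec Y.…
[2] !Unit  match  cont: +{err: end, data: rec Y.…, ok: rec Y.…}
[3] + ok  match  cont: rec Y.…
trace exhausted — no violation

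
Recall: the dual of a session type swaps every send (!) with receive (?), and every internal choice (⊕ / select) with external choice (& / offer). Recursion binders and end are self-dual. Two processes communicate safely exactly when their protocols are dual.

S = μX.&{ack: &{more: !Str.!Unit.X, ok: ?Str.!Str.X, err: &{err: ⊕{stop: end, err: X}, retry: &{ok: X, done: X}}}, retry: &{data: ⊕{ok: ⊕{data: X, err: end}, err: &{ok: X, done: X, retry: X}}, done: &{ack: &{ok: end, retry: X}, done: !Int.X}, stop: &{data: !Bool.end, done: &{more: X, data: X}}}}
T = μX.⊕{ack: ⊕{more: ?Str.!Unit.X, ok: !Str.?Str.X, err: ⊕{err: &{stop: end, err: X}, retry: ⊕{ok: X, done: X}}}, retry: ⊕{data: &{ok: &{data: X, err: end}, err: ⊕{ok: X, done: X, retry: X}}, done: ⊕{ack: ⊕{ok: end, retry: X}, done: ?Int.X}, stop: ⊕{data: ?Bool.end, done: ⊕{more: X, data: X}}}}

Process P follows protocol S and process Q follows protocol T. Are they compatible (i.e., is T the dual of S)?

NO

μX | μX  ✓ (rec unchanged)
  &{ack,retry} | ⊕{ack,retry}  ✓ labels match
    • ack:
      &{more,ok,err} | ⊕{more,ok,err}  ✓ labels match
        • more:
          !Str | ?Str  ✓
            !Unit | !Unit  ✗ same direction on both sides — not dual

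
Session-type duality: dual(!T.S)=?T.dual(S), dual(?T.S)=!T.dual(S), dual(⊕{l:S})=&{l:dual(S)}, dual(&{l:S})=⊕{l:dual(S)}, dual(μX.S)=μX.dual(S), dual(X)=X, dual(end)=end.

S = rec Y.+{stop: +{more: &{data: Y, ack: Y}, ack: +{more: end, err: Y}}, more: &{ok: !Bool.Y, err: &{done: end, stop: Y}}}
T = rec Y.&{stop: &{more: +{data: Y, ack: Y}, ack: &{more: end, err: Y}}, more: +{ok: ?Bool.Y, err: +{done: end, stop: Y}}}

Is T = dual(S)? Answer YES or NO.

rec Y | rec Y  ok (rec unchanged)
  +{stop,more} | &{stop,more}  ok label sets agree
    case stop:
      +{more,ack} | &{more,ack}  ok label sets agree
        case more:
          &{data,ack} | +{data,ack}  ok label sets agree
            case data:
              Y | Y  ok
            case ack:
              Y | Y  ok
        case ack:
          +{more,err} | &{more,err}  ok label sets agree
            case more:
              end | end  ok
            case err:
              Y | Y  ok
    case more:
      &{ok,err} | +{ok,err}  ok label sets agree
        case ok:
          !Bool | ?Bool  ok
            Y | Y  ok
        case err:
          &{done,stop} | +{done,stop}  ok label sets agree
            case done:
              end | end  ok
            case stop:
              Y | Y  ok

YES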